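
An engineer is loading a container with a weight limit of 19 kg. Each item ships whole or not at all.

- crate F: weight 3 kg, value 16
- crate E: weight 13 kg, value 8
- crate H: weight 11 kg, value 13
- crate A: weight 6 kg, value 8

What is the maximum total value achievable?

crate F + crate H: weight 3 + 11 = 14 ≤ 19, value 16 + 13 = 29.
crate F + crate A: weight 3 + 6 = 9 ≤ 19, value 16 + 8 = 24.
Best is crate F and crate H with total value 29.

29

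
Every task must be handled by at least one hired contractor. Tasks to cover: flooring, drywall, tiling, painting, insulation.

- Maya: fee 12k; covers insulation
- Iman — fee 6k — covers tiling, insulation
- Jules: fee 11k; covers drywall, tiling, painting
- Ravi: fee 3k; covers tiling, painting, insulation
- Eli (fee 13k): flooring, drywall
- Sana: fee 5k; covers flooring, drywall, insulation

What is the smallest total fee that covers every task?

8

Choose Ravi and Sana: together they cover flooring, drywall, tiling, painting, insulation — every task.
Total fee: 3 + 5 = 8.
No cover costs less than 8.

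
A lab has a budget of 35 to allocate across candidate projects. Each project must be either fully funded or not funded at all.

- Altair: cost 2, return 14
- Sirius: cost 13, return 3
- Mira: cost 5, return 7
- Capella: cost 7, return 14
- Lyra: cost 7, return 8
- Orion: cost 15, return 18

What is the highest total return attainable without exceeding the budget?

Altair + Mira + Lyra + Orion: cost 2 + 5 + 7 + 15 = 29 ≤ 35, return 14 + 7 + 8 + 18 = 47.
Altair + Capella + Lyra + Orion: cost 2 + 7 + 7 + 15 = 31 ≤ 35, return 14 + 14 + 8 + 18 = 54.
Altair + Mira + Capella + Orion: cost 2 + 5 + 7 + 15 = 29 ≤ 35, return 14 + 7 + 14 + 18 = 53.
Best is Altair, Capella, Lyra, and Orion with total return 54.

54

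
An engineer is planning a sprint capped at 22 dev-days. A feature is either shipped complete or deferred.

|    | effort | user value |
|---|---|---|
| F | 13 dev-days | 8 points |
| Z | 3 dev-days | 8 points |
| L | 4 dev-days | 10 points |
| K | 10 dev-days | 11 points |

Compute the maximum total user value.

Allowing fractional choices, the relaxed optimum would be about 32.1, but features are indivisible.
Z + L + K: effort 3 + 4 + 10 = 17 ≤ 22, user value 8 + 10 + 11 = 29.
F + Z + L: effort 13 + 3 + 4 = 20 ≤ 22, user value 8 + 8 + 10 = 26.
Best is Z, L, and K with total user value 29.

29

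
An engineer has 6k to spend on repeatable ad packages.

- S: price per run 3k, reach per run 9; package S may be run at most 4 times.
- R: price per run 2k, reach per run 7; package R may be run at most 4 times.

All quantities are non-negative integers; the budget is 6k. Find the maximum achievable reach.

21

3×R: price 6 ≤ 6, reach 3·7 = 21.
2×S: price 6 ≤ 6, reach 2·9 = 18.
Best is 21.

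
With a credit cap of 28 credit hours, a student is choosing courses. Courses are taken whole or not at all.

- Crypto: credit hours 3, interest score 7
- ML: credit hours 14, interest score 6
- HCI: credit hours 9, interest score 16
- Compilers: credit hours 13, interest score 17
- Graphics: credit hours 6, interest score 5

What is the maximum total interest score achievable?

40

This is an integer program with binary decision variables.
Take Crypto, HCI, and Compilers: credit hours 3 + 9 + 13 = 25 ≤ 28, interest score 7 + 16 + 17 = 40.
No other feasible combination does better.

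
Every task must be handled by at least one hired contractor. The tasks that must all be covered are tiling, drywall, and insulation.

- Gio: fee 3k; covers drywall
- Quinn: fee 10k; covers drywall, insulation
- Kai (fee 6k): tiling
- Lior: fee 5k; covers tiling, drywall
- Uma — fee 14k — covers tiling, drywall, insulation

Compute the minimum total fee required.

14

Uma alone covers tiling, drywall, insulation — every task.
Total fee: 14.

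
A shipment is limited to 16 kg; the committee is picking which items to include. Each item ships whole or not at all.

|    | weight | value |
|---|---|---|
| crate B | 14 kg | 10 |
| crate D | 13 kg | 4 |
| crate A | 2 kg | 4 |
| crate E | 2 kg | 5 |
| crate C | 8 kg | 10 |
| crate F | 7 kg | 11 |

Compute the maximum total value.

crate C + crate F: weight 8 + 7 = 15 ≤ 16, value 10 + 11 = 21.
crate A + crate E + crate F: weight 2 + 2 + 7 = 11 ≤ 16, value 4 + 5 + 11 = 20.
crate A + crate E + crate C: weight 2 + 2 + 8 = 12 ≤ 16, value 4 + 5 + 10 = 19.
Best is crate C and crate F with total value 21.

21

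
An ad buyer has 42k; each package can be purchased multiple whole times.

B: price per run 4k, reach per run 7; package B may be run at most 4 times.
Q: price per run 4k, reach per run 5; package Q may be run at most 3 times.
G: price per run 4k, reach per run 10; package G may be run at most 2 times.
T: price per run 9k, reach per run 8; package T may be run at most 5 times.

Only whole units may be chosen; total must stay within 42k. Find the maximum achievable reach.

3×B, 3×Q, 2×G, and 1×T: price 41 ≤ 42, reach 3·7 + 3·5 + 2·10 + 1·8 = 64.
4×B, 2×Q, 2×G, and 1×T: price 41 ≤ 42, reach 4·7 + 2·5 + 2·10 + 1·8 = 66.
Best is 66.

66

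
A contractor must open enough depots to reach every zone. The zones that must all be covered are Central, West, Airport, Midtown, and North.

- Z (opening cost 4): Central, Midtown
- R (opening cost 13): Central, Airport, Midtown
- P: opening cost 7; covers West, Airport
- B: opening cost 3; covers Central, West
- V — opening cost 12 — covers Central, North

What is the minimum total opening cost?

The greedy cost-per-new-zone heuristic would pick B, Z, P, and V for 26, but a cheaper cover exists.
Choose Z, P, and V: together they cover Central, West, Airport, Midtown, North — every zone.
Total opening cost: 4 + 7 + 12 = 23.
No cover costs less than 23.

23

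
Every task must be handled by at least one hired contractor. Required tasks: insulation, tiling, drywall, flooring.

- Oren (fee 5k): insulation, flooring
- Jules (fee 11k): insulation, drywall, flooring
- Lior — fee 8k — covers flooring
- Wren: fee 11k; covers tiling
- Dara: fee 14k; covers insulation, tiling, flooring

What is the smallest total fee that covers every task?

The greedy cost-per-new-task heuristic would pick Oren, Jules, and Wren for 27, but a cheaper cover exists.
Choose Jules and Wren: together they cover insulation, tiling, drywall, flooring — every task.
Total fee: 11 + 11 = 22.
No cover costs less than 22.

22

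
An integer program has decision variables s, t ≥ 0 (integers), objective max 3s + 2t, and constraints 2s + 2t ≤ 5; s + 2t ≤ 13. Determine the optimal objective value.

(s,t)=(2,0): 2·2+2·0=4≤5, 1·2+2·0=2≤13, objective 6.
(s,t)=(1,1): 2·1+2·1=4≤5, 1·1+2·1=3≤13, objective 5.
(s,t)=(1,0): 2·1+2·0=2≤5, 1·1+2·0=1≤13, objective 3.
Maximum is 6 at (s,t)=(2,0).

6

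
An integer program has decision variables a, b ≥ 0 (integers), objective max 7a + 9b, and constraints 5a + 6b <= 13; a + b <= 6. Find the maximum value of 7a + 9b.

18

Relaxing integrality, the LP optimum is 19.50 at (a,b) = (0, 2.17), which is not an integer point.
(a,b)=(0,2) is feasible, giving 18.
(a,b)=(1,1) is feasible, giving 16.
(a,b)=(0,1) is feasible, giving 9.
No feasible integer point exceeds 18.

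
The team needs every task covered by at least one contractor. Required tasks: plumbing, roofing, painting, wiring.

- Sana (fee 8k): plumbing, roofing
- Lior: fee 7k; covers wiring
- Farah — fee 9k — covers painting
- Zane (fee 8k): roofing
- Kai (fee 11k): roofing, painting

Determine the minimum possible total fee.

Choose Sana, Lior, and Farah: together they cover plumbing, roofing, painting, wiring — every task.
Total fee: 8 + 7 + 9 = 24.
No cover costs less than 24.

24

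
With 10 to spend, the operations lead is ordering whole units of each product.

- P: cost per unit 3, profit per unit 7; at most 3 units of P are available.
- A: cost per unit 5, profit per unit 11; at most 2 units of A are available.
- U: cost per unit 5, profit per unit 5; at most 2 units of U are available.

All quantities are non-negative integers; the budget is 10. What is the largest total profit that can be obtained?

22

P has the best ratio (7/3); taking only P gives at most 3×7 = 21 (stopped by the cost limit).
Mixing does better — 2×A: cost 10 ≤ 10, profit 2·11 = 22.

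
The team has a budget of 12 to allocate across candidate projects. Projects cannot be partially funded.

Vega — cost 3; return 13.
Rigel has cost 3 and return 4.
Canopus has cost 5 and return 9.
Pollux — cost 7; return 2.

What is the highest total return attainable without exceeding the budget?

26

This is a 0-1 knapsack instance.
Take Vega, Rigel, and Canopus: cost 3 + 3 + 5 = 11 ≤ 12, return 13 + 4 + 9 = 26.
No other feasible combination does better.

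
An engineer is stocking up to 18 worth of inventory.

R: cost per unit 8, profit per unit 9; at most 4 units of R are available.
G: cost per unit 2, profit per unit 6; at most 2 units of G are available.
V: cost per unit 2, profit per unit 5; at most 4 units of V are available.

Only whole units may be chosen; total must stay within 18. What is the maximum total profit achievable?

G has the best ratio (6/2); taking only G gives at most 2×6 = 12 (stopped by the supply cap of 2).
Mixing does better — 1×R, 2×G, and 3×V: cost 18 ≤ 18, profit 1·9 + 2·6 + 3·5 = 36.

36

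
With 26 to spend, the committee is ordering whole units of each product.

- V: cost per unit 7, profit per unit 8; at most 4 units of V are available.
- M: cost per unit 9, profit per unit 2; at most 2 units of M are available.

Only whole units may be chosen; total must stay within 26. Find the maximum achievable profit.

This is a bounded integer knapsack.
2×V and 1×M: cost 23 ≤ 26, profit 2·8 + 1·2 = 18.
3×V: cost 21 ≤ 26, profit 3·8 = 24.
Best is 24.

24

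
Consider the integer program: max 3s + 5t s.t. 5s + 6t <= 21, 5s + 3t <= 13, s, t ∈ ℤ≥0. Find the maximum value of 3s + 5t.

15

(s,t)=(0,3): 5·0+6·3=18≤21, 5·0+3·3=9≤13, objective 15.
(s,t)=(1,2): 5·1+6·2=17≤21, 5·1+3·2=11≤13, objective 13.
Maximum is 15 at (s,t)=(0,3).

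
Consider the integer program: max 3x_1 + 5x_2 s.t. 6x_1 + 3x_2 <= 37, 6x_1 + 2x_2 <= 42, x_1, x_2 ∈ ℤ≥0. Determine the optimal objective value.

60

(x_1,x_2)=(0,12): 6·0+3·12=36≤37, 6·0+2·12=24≤42, objective 60.
(x_1,x_2)=(0,11): 6·0+3·11=33≤37, 6·0+2·11=22≤42, objective 55.
The best lattice point is (0,12), giving 60.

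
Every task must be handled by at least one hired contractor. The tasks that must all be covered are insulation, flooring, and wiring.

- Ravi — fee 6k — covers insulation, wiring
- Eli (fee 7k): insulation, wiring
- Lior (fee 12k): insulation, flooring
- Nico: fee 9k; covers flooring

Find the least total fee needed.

15

Choose Ravi and Nico: together they cover insulation, flooring, wiring — every task.
Total fee: 6 + 9 = 15.
No cover costs less than 15.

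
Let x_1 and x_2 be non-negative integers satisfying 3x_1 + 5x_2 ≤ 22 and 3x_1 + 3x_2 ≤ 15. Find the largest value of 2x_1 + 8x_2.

32

(x_1,x_2)=(0,4) is feasible, giving 32.
(x_1,x_2)=(1,3) is feasible, giving 26.
The best lattice point is (0,4), giving 32.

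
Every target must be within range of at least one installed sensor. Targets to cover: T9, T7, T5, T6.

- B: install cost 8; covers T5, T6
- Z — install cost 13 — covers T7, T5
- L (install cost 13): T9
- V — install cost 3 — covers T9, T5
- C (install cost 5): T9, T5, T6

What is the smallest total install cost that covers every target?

The greedy cost-per-new-target heuristic would pick V, C, and Z for 21, but a cheaper cover exists.
Choose Z and C: together they cover T9, T7, T5, T6 — every target.
Total install cost: 13 + 5 = 18.
No cover costs less than 18.

18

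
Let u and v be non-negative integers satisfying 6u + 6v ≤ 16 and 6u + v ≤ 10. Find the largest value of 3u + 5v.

10

The continuous relaxation peaks at (0, 2.67) with value 13.33; rounding to a feasible lattice point costs some objective.
(u,v)=(0,2): 6·0+6·2=12≤16, 6·0+1·2=2≤10, objective 10.
(u,v)=(1,1): 6·1+6·1=12≤16, 6·1+1·1=7≤10, objective 8.
The best lattice point is (0,2), giving 10.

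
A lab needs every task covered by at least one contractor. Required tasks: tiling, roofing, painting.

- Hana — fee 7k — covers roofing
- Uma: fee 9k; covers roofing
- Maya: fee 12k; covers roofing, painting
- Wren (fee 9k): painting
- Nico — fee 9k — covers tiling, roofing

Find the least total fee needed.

18

Choose Wren and Nico: together they cover tiling, roofing, painting — every task.
Total fee: 9 + 9 = 18.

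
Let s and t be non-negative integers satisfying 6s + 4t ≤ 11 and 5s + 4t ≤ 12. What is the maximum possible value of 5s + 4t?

9

The continuous relaxation peaks at (0, 2.75) with value 11.00; rounding to a feasible lattice point costs some objective.
(s,t)=(1,1) is feasible, giving 9.
(s,t)=(0,2) is feasible, giving 8.
(s,t)=(1,0) is feasible, giving 5.
(s,t)=(0,1) is feasible, giving 4.
No feasible integer point exceeds 9.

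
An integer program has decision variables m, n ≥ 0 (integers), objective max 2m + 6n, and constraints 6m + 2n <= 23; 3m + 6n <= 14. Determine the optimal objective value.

(m,n)=(0,2): 6·0+2·2=4≤23, 3·0+6·2=12≤14, objective 12.
(m,n)=(1,1): 6·1+2·1=8≤23, 3·1+6·1=9≤14, objective 8.
The best lattice point is (0,2), giving 12.

12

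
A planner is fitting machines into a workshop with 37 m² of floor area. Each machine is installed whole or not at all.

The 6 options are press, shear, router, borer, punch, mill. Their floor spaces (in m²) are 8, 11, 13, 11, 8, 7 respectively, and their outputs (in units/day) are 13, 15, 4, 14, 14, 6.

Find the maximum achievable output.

49

Allowing fractional choices, the relaxed optimum would be about 54.7, but machines are indivisible.
press + shear + punch + mill: floor space 8 + 11 + 8 + 7 = 34 ≤ 37, output 13 + 15 + 14 + 6 = 48.
shear + borer + punch + mill: floor space 11 + 11 + 8 + 7 = 37 ≤ 37, output 15 + 14 + 14 + 6 = 49.
Best is shear, borer, punch, and mill with total output 49.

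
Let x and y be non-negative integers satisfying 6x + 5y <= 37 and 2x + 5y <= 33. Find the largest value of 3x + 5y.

The continuous relaxation peaks at (1, 6.2) with value 34.00; rounding to a feasible lattice point costs some objective.
(x,y)=(1,6): 6·1+5·6=36≤37, 2·1+5·6=32≤33, objective 33.
(x,y)=(2,5): 6·2+5·5=37≤37, 2·2+5·5=29≤33, objective 31.
The best lattice point is (1,6), giving 33.

33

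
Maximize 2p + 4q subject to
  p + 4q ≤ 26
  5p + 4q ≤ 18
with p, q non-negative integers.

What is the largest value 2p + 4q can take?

16

The continuous relaxation peaks at (0, 4.5) with value 18.00; rounding to a feasible lattice point costs some objective.
(p,q)=(0,4): 1·0+4·4=16≤26, 5·0+4·4=16≤18, objective 16.
(p,q)=(1,3): 1·1+4·3=13≤26, 5·1+4·3=17≤18, objective 14.
(p,q)=(0,3): 1·0+4·3=12≤26, 5·0+4·3=12≤18, objective 12.
No feasible integer point exceeds 16.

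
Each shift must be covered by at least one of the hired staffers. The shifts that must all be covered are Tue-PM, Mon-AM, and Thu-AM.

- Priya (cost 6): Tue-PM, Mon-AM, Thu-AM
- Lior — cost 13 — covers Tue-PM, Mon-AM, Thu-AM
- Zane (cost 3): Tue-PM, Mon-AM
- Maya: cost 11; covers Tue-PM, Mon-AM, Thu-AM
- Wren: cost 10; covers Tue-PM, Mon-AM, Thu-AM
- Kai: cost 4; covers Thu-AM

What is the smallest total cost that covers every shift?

The greedy cost-per-new-shift heuristic would pick Zane and Kai for 7, but a cheaper cover exists.
Priya alone covers Tue-PM, Mon-AM, Thu-AM — every shift.
Total cost: 6.
No cover costs less than 6.

6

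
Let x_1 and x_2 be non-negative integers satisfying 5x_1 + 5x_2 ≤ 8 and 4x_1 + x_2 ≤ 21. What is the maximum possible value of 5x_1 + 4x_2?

(x_1,x_2)=(1,0) is feasible, giving 5.
(x_1,x_2)=(0,1) is feasible, giving 4.
Maximum is 5 at (x_1,x_2)=(1,0).

5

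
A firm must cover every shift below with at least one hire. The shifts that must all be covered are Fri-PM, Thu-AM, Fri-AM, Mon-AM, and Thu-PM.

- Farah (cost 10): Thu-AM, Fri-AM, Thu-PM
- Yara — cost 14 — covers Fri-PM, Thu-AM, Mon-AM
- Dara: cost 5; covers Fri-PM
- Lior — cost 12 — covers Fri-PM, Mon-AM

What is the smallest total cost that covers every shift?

22

The greedy cost-per-new-shift heuristic would pick Farah, Dara, and Lior for 27, but a cheaper cover exists.
Choose Farah and Lior: together they cover Fri-PM, Thu-AM, Fri-AM, Mon-AM, Thu-PM — every shift.
Total cost: 10 + 12 = 22.
No cover costs less than 22.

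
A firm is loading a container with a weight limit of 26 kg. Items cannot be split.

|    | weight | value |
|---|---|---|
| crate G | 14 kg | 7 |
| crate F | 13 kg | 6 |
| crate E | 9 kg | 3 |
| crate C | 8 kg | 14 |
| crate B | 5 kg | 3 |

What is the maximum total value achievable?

23

Allowing fractional choices, the relaxed optimum would be about 23.5, but items are indivisible.
crate F + crate C: weight 13 + 8 = 21 ≤ 26, value 6 + 14 = 20.
crate F + crate C + crate B: weight 13 + 8 + 5 = 26 ≤ 26, value 6 + 14 + 3 = 23.
crate G + crate C: weight 14 + 8 = 22 ≤ 26, value 7 + 14 = 21.
Best is crate F, crate C, and crate B with total value 23.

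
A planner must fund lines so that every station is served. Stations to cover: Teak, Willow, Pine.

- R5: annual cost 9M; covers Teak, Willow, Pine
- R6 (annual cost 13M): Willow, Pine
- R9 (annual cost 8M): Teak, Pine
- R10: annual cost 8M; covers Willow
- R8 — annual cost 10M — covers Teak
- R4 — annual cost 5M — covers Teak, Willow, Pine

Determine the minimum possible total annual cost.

R4 alone covers Teak, Willow, Pine — every station.
Total annual cost: 5.

5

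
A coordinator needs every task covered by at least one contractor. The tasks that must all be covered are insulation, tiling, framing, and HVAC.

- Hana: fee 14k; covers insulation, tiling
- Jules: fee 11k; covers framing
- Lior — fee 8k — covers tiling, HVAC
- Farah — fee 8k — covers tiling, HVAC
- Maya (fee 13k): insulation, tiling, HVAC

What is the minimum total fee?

24

Choose Jules and Maya: together they cover insulation, tiling, framing, HVAC — every task.
Total fee: 11 + 13 = 24.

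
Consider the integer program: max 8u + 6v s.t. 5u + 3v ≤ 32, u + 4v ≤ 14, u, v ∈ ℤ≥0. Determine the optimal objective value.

The continuous relaxation peaks at (5.06, 2.24) with value 53.88; rounding to a feasible lattice point costs some objective.
(u,v)=(5,2) is feasible, giving 52.
(u,v)=(5,1) is feasible, giving 46.
(u,v)=(4,2) is feasible, giving 44.
The best lattice point is (5,2), giving 52.

52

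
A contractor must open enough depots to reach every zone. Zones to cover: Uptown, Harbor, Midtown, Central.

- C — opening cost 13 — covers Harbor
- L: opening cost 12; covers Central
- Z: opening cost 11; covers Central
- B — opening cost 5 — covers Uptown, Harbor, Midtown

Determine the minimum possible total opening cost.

Choose Z and B: together they cover Uptown, Harbor, Midtown, Central — every zone.
Total opening cost: 11 + 5 = 16.
No cover costs less than 16.

16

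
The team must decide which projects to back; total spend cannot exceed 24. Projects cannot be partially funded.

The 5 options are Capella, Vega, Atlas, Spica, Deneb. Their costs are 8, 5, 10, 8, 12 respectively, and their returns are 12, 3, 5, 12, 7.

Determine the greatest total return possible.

27

Treat it as a binary knapsack problem.
Allowing fractional choices, the relaxed optimum would be about 28.8, but projects are indivisible.
Capella + Vega + Spica: cost 8 + 5 + 8 = 21 ≤ 24, return 12 + 3 + 12 = 27.
Capella + Spica: cost 8 + 8 = 16 ≤ 24, return 12 + 12 = 24.
Best is Capella, Vega, and Spica with total return 27.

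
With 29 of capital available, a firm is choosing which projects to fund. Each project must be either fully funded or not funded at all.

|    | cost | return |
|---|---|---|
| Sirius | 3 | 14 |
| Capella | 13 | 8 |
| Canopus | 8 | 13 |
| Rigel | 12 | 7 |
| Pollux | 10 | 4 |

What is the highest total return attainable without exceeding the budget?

35

Allowing fractional choices, the relaxed optimum would be about 37.9, but projects are indivisible.
Sirius + Canopus + Rigel: cost 3 + 8 + 12 = 23 ≤ 29, return 14 + 13 + 7 = 34.
Sirius + Capella + Canopus: cost 3 + 13 + 8 = 24 ≤ 29, return 14 + 8 + 13 = 35.
Best is Sirius, Capella, and Canopus with total return 35.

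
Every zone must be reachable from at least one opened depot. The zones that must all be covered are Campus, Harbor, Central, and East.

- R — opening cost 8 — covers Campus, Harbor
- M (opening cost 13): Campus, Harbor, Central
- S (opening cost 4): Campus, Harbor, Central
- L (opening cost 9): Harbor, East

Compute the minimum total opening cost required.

This is an integer covering problem.
Choose S and L: together they cover Campus, Harbor, Central, East — every zone.
Total opening cost: 4 + 9 = 13.
No cover costs less than 13.

13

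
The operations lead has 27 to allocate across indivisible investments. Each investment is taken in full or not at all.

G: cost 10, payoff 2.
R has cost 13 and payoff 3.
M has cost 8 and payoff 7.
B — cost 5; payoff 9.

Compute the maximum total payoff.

19

This is a 0-1 knapsack instance.
Take R, M, and B: cost 13 + 8 + 5 = 26 ≤ 27, payoff 3 + 7 + 9 = 19.
No other feasible combination does better.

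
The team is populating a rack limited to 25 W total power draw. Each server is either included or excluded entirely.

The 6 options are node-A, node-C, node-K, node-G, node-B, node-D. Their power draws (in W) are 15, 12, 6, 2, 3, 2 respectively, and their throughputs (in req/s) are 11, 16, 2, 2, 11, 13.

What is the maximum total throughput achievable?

node-C + node-K + node-G + node-B + node-D: power draw 12 + 6 + 2 + 3 + 2 = 25 ≤ 25, throughput 16 + 2 + 2 + 11 + 13 = 44.
node-C + node-G + node-B + node-D: power draw 12 + 2 + 3 + 2 = 19 ≤ 25, throughput 16 + 2 + 11 + 13 = 42.
node-C + node-K + node-B + node-D: power draw 12 + 6 + 3 + 2 = 23 ≤ 25, throughput 16 + 2 + 11 + 13 = 42.
Best is node-C, node-K, node-G, node-B, and node-D with total throughput 44.

44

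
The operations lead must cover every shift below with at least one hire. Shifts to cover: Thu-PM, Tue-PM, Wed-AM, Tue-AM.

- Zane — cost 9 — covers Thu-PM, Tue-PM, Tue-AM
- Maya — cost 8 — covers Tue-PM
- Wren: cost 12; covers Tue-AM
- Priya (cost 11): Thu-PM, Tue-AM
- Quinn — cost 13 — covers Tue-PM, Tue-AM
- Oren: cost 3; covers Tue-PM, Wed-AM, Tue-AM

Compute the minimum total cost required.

12

This is an integer covering problem.
Choose Zane and Oren: together they cover Thu-PM, Tue-PM, Wed-AM, Tue-AM — every shift.
Total cost: 9 + 3 = 12.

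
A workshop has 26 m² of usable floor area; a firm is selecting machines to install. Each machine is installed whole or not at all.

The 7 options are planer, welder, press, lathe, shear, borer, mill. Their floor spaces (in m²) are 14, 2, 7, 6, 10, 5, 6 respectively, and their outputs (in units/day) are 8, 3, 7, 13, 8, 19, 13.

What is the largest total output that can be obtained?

55

Take welder, press, lathe, borer, and mill: floor space 2 + 7 + 6 + 5 + 6 = 26 ≤ 26, output 3 + 7 + 13 + 19 + 13 = 55.
No other feasible combination does better.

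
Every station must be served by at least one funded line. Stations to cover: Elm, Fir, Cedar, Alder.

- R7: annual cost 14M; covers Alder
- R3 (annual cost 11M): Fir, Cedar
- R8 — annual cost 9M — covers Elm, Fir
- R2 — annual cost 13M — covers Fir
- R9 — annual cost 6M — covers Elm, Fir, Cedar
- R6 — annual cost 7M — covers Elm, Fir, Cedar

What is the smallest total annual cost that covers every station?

20

Choose R7 and R9: together they cover Elm, Fir, Cedar, Alder — every station.
Total annual cost: 14 + 6 = 20.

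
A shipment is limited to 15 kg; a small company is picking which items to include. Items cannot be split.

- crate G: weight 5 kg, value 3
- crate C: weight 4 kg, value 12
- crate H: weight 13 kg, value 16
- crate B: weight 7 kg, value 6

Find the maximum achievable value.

Take crate C and crate B: weight 4 + 7 = 11 ≤ 15, value 12 + 6 = 18.
No other feasible combination does better.

18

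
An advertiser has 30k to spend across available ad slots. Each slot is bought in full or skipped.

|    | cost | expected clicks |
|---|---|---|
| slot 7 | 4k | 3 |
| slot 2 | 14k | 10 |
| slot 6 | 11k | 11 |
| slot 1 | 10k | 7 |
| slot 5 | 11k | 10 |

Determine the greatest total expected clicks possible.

24

slot 7 + slot 2 + slot 5: cost 4 + 14 + 11 = 29 ≤ 30, expected clicks 3 + 10 + 10 = 23.
slot 7 + slot 6 + slot 5: cost 4 + 11 + 11 = 26 ≤ 30, expected clicks 3 + 11 + 10 = 24.
slot 7 + slot 2 + slot 6: cost 4 + 14 + 11 = 29 ≤ 30, expected clicks 3 + 10 + 11 = 24.
The maximum expected clicks is 24; one optimal choice is slot 7, slot 6, and slot 5.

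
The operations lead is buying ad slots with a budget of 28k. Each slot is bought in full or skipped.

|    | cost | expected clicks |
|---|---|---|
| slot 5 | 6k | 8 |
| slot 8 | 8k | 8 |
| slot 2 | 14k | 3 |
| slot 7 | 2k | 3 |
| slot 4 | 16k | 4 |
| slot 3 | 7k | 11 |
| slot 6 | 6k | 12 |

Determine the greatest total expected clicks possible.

39

This is an integer program with binary decision variables.
Take slot 5, slot 8, slot 3, and slot 6: cost 6 + 8 + 7 + 6 = 27 ≤ 28, expected clicks 8 + 8 + 11 + 12 = 39.
No other feasible combination does better.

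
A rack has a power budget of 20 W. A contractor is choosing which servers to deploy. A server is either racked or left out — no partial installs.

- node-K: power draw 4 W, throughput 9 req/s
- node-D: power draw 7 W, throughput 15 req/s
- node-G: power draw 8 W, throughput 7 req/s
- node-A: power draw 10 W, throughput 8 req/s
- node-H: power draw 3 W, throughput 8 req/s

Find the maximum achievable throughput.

32

This is an integer program with binary decision variables.
Take node-K, node-D, and node-H: power draw 4 + 7 + 3 = 14 ≤ 20, throughput 9 + 15 + 8 = 32.
No other feasible combination does better.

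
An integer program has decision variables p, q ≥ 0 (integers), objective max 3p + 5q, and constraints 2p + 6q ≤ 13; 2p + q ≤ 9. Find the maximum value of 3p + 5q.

14

(p,q)=(3,1): 2·3+6·1=12≤13, 2·3+1·1=7≤9, objective 14.
(p,q)=(4,0): 2·4+6·0=8≤13, 2·4+1·0=8≤9, objective 12.
No feasible integer point exceeds 14.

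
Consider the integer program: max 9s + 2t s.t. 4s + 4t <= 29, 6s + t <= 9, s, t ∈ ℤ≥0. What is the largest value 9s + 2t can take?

The continuous relaxation peaks at (0.35, 6.9) with value 16.95; rounding to a feasible lattice point costs some objective.
(s,t)=(1,3) is feasible, giving 15.
(s,t)=(0,7) is feasible, giving 14.
The best lattice point is (1,3), giving 15.

15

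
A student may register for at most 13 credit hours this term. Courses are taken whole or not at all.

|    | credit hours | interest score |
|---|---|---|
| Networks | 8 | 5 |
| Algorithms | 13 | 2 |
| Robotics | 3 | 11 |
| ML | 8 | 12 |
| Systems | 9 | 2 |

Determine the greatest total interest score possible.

23

Networks + Robotics: credit hours 8 + 3 = 11 ≤ 13, interest score 5 + 11 = 16.
Robotics + ML: credit hours 3 + 8 = 11 ≤ 13, interest score 11 + 12 = 23.
Best is Robotics and ML with total interest score 23.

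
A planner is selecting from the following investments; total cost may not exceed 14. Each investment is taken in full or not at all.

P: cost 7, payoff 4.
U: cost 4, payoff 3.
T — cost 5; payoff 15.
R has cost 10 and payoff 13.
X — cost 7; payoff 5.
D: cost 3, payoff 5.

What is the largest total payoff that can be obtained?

Treat it as a binary knapsack problem.
Take U, T, and D: cost 4 + 5 + 3 = 12 ≤ 14, payoff 3 + 15 + 5 = 23.
No other feasible combination does better.

23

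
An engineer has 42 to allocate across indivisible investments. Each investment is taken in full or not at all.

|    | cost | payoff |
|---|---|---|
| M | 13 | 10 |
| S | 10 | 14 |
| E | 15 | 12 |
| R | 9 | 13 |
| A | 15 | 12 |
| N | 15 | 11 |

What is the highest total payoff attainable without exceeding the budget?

39

S + E + R: cost 10 + 15 + 9 = 34 ≤ 42, payoff 14 + 12 + 13 = 39.
S + R + A: cost 10 + 9 + 15 = 34 ≤ 42, payoff 14 + 13 + 12 = 39.
The maximum payoff is 39; one optimal choice is S, E, and R.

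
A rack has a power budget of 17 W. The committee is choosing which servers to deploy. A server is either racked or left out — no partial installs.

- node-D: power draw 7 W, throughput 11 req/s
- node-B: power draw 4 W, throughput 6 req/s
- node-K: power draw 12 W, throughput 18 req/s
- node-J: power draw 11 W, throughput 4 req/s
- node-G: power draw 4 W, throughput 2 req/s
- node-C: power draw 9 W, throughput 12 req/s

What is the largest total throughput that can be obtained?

24

Allowing fractional choices, the relaxed optimum would be about 26.0, but servers are indivisible.
node-D + node-C: power draw 7 + 9 = 16 ≤ 17, throughput 11 + 12 = 23.
node-B + node-K: power draw 4 + 12 = 16 ≤ 17, throughput 6 + 18 = 24.
node-K + node-G: power draw 12 + 4 = 16 ≤ 17, throughput 18 + 2 = 20.
Best is node-B and node-K with total throughput 24.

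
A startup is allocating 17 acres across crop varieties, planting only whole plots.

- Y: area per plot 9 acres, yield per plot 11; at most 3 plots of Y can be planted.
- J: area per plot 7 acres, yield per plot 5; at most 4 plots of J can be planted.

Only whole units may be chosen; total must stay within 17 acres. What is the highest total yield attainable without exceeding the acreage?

1×Y and 1×J: area 16 ≤ 17, yield 1·11 + 1·5 = 16.
1×Y: area 9 ≤ 17, yield 1·11 = 11.
Best is 16.

16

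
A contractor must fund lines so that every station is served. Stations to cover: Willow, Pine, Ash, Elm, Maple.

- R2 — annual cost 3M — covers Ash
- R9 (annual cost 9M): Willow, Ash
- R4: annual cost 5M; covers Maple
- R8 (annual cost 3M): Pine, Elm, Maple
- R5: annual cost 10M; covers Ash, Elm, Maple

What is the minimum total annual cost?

This is a weighted set-cover instance.
The greedy cost-per-new-station heuristic would pick R8, R2, and R9 for 15, but a cheaper cover exists.
Choose R9 and R8: together they cover Willow, Pine, Ash, Elm, Maple — every station.
Total annual cost: 9 + 3 = 12.
No cover costs less than 12.

12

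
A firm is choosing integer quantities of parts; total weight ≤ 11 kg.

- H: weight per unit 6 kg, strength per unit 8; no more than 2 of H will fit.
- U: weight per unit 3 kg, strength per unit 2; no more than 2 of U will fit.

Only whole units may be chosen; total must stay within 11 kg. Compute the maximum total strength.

10

This is a bounded integer knapsack.
1×H: weight 6 ≤ 11, strength 1·8 = 8.
1×H and 1×U: weight 9 ≤ 11, strength 1·8 + 1·2 = 10.
Best is 10.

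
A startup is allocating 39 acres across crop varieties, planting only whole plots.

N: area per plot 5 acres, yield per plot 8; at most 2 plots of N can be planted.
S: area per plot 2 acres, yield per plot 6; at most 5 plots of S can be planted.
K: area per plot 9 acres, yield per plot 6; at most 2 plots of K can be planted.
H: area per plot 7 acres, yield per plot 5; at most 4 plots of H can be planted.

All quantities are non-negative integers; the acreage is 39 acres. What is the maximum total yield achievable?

58

2×N, 5×S, 1×K, and 1×H: area 36 ≤ 39, yield 2·8 + 5·6 + 1·6 + 1·5 = 57.
2×N, 5×S, and 2×K: area 38 ≤ 39, yield 2·8 + 5·6 + 2·6 = 58.
Best is 58.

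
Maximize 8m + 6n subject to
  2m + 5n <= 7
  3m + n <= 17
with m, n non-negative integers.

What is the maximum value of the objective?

24

(m,n)=(3,0): 2·3+5·0=6≤7, 3·3+1·0=9≤17, objective 24.
(m,n)=(2,0): 2·2+5·0=4≤7, 3·2+1·0=6≤17, objective 16.
The best lattice point is (3,0), giving 24.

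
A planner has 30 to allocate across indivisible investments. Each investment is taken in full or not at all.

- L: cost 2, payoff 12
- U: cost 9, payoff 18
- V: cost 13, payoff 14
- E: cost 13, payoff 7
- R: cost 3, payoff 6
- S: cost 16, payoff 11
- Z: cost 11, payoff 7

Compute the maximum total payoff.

Allowing fractional choices, the relaxed optimum would be about 52.1, but investments are indivisible.
L + U + V + R: cost 2 + 9 + 13 + 3 = 27 ≤ 30, payoff 12 + 18 + 14 + 6 = 50.
L + U + V: cost 2 + 9 + 13 = 24 ≤ 30, payoff 12 + 18 + 14 = 44.
L + U + R + S: cost 2 + 9 + 3 + 16 = 30 ≤ 30, payoff 12 + 18 + 6 + 11 = 47.
Best is L, U, V, and R with total payoff 50.

50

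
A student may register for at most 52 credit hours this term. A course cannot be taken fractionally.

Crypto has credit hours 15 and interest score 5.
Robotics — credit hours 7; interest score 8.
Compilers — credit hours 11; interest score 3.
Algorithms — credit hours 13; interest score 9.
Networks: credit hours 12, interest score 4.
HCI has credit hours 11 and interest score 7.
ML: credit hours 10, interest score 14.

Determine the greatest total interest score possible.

41

Take Robotics, Compilers, Algorithms, HCI, and ML: credit hours 7 + 11 + 13 + 11 + 10 = 52 ≤ 52, interest score 8 + 3 + 9 + 7 + 14 = 41.
No other feasible combination does better.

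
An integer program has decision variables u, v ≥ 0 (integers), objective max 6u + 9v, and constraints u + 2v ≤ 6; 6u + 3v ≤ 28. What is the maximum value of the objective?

(u,v)=(4,1) is feasible, giving 33.
(u,v)=(3,1) is feasible, giving 27.
(u,v)=(4,0) is feasible, giving 24.
Maximum is 33 at (u,v)=(4,1).

33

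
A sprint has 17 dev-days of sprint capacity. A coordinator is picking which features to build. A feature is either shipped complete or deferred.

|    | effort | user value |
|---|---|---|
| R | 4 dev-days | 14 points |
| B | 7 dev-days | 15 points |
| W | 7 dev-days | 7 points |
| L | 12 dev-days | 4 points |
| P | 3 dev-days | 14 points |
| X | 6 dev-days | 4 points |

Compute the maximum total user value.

43

This is an integer program with binary decision variables.
Allowing fractional choices, the relaxed optimum would be about 46.0, but features are indivisible.
B + W + P: effort 7 + 7 + 3 = 17 ≤ 17, user value 15 + 7 + 14 = 36.
R + B + P: effort 4 + 7 + 3 = 14 ≤ 17, user value 14 + 15 + 14 = 43.
Best is R, B, and P with total user value 43.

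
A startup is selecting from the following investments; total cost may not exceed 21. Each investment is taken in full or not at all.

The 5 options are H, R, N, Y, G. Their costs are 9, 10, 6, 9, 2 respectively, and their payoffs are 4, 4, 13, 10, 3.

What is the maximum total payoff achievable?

26

N + Y: cost 6 + 9 = 15 ≤ 21, payoff 13 + 10 = 23.
N + Y + G: cost 6 + 9 + 2 = 17 ≤ 21, payoff 13 + 10 + 3 = 26.
Best is N, Y, and G with total payoff 26.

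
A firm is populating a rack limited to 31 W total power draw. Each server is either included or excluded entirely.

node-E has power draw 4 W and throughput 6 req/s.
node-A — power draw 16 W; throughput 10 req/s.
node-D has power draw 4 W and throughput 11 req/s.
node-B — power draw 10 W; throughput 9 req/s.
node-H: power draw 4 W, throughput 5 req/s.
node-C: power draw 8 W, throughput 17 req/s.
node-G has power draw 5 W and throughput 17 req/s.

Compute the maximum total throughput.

60

Treat it as a binary knapsack problem.
Allowing fractional choices, the relaxed optimum would be about 61.4, but servers are indivisible.
node-E + node-D + node-H + node-C + node-G: power draw 4 + 4 + 4 + 8 + 5 = 25 ≤ 31, throughput 6 + 11 + 5 + 17 + 17 = 56.
node-D + node-B + node-H + node-C + node-G: power draw 4 + 10 + 4 + 8 + 5 = 31 ≤ 31, throughput 11 + 9 + 5 + 17 + 17 = 59.
node-E + node-D + node-B + node-C + node-G: power draw 4 + 4 + 10 + 8 + 5 = 31 ≤ 31, throughput 6 + 11 + 9 + 17 + 17 = 60.
Best is node-E, node-D, node-B, node-C, and node-G with total throughput 60.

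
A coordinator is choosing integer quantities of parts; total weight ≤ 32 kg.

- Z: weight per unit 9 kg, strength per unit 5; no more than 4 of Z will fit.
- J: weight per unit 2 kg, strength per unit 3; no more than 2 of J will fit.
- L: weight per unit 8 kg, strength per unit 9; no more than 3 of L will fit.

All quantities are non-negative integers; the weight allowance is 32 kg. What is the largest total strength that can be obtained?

33

Take 2×J and 3×L: weight 28 ≤ 32, strength 2·3 + 3·9 = 33.
J has the best ratio (3/2) and is taken to its limit of 2; remaining capacity is filled optimally with the others.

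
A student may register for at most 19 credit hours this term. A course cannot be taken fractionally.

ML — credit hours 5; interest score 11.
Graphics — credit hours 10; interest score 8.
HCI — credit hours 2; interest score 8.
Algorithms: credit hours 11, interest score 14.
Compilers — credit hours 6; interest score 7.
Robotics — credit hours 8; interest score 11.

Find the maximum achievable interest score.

33

Allowing fractional choices, the relaxed optimum would be about 35.1, but courses are indivisible.
HCI + Algorithms + Compilers: credit hours 2 + 11 + 6 = 19 ≤ 19, interest score 8 + 14 + 7 = 29.
ML + HCI + Robotics: credit hours 5 + 2 + 8 = 15 ≤ 19, interest score 11 + 8 + 11 = 30.
ML + HCI + Algorithms: credit hours 5 + 2 + 11 = 18 ≤ 19, interest score 11 + 8 + 14 = 33.
Best is ML, HCI, and Algorithms with total interest score 33.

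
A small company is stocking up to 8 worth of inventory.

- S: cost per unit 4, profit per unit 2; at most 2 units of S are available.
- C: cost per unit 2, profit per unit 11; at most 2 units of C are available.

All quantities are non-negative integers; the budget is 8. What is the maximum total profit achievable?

C has the best ratio (11/2); taking only C gives at most 2×11 = 22 (stopped by the supply cap of 2).
Mixing does better — 1×S and 2×C: cost 8 ≤ 8, profit 1·2 + 2·11 = 24.

24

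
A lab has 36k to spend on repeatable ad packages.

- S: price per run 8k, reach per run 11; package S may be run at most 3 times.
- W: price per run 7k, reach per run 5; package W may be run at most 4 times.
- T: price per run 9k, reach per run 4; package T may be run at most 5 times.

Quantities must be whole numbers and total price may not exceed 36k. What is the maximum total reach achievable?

38

3×S and 1×T: price 33 ≤ 36, reach 3·11 + 1·4 = 37.
3×S and 1×W: price 31 ≤ 36, reach 3·11 + 1·5 = 38.
Best is 38.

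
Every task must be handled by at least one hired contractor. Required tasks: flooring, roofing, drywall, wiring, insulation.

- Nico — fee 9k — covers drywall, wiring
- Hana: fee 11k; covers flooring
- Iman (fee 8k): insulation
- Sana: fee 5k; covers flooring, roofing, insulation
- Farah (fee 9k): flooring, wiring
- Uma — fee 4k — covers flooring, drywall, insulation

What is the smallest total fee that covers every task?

14

This is a weighted set-cover instance.
Choose Nico and Sana: together they cover flooring, roofing, drywall, wiring, insulation — every task.
Total fee: 9 + 5 = 14.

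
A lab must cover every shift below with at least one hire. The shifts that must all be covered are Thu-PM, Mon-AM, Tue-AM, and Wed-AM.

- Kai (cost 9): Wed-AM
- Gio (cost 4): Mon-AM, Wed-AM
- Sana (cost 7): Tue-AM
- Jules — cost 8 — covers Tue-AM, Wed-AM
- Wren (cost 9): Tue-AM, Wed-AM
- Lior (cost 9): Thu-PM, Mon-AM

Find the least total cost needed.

17

This is an integer covering problem.
The greedy cost-per-new-shift heuristic would pick Gio, Sana, and Lior for 20, but a cheaper cover exists.
Choose Jules and Lior: together they cover Thu-PM, Mon-AM, Tue-AM, Wed-AM — every shift.
Total cost: 8 + 9 = 17.
No cover costs less than 17.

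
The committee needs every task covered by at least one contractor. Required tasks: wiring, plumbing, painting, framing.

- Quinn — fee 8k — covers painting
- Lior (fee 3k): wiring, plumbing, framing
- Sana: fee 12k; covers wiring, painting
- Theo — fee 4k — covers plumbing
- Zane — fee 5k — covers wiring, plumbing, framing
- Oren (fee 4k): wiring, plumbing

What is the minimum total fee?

This is an integer covering problem.
Choose Quinn and Lior: together they cover wiring, plumbing, painting, framing — every task.
Total fee: 8 + 3 = 11.
No cover costs less than 11.

11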